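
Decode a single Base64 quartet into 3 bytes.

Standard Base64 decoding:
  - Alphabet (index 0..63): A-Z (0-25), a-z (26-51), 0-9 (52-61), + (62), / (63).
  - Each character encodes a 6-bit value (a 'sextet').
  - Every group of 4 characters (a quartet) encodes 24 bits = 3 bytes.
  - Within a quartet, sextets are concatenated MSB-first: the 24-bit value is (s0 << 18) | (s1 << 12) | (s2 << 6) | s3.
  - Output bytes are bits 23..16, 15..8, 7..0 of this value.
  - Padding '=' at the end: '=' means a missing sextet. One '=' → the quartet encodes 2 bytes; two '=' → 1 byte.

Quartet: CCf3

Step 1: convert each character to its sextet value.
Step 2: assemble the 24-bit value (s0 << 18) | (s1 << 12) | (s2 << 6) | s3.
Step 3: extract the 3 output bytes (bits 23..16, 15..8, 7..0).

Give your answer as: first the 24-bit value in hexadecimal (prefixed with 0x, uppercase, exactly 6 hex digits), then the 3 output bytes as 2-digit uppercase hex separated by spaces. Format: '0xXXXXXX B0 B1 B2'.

Sextets: C=2, C=2, f=31, 3=55
24-bit: (2<<18) | (2<<12) | (31<<6) | 55
      = 0x080000 | 0x002000 | 0x0007C0 | 0x000037
      = 0x0827F7
Bytes: (v>>16)&0xFF=08, (v>>8)&0xFF=27, v&0xFF=F7

Answer: 0x0827F7 08 27 F7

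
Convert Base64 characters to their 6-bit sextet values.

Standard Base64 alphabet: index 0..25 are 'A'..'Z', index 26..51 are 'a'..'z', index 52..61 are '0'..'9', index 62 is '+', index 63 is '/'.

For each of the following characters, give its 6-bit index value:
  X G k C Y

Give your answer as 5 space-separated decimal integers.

Answer: 23 6 36 2 24

Derivation:
'X': A..Z range, ord('X') − ord('A') = 23
'G': A..Z range, ord('G') − ord('A') = 6
'k': a..z range, 26 + ord('k') − ord('a') = 36
'C': A..Z range, ord('C') − ord('A') = 2
'Y': A..Z range, ord('Y') − ord('A') = 24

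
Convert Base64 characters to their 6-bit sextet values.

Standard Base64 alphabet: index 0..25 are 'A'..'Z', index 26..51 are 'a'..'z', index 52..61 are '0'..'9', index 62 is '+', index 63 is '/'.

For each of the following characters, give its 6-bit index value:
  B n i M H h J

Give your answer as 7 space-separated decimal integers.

'B': A..Z range, ord('B') − ord('A') = 1
'n': a..z range, 26 + ord('n') − ord('a') = 39
'i': a..z range, 26 + ord('i') − ord('a') = 34
'M': A..Z range, ord('M') − ord('A') = 12
'H': A..Z range, ord('H') − ord('A') = 7
'h': a..z range, 26 + ord('h') − ord('a') = 33
'J': A..Z range, ord('J') − ord('A') = 9

Answer: 1 39 34 12 7 33 9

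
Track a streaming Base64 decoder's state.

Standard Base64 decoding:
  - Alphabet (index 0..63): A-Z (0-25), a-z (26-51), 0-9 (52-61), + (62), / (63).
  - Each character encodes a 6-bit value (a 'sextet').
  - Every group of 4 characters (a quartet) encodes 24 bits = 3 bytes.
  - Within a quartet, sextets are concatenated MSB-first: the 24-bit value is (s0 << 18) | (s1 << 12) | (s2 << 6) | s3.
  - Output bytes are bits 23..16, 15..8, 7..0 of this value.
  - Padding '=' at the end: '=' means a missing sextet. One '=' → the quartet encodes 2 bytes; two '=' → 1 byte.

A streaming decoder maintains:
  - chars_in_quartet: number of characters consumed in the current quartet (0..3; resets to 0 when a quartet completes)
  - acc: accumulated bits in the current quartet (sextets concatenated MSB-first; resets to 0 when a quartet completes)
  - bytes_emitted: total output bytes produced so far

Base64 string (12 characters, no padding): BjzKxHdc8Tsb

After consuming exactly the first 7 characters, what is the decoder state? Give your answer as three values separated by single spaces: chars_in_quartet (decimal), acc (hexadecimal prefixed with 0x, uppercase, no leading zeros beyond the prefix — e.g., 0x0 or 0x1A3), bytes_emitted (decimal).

Answer: 3 0x311DD 3

Derivation:
After char 0 ('B'=1): chars_in_quartet=1 acc=0x1 bytes_emitted=0
After char 1 ('j'=35): chars_in_quartet=2 acc=0x63 bytes_emitted=0
After char 2 ('z'=51): chars_in_quartet=3 acc=0x18F3 bytes_emitted=0
After char 3 ('K'=10): chars_in_quartet=4 acc=0x63CCA -> emit 06 3C CA, reset; bytes_emitted=3
After char 4 ('x'=49): chars_in_quartet=1 acc=0x31 bytes_emitted=3
After char 5 ('H'=7): chars_in_quartet=2 acc=0xC47 bytes_emitted=3
After char 6 ('d'=29): chars_in_quartet=3 acc=0x311DD bytes_emitted=3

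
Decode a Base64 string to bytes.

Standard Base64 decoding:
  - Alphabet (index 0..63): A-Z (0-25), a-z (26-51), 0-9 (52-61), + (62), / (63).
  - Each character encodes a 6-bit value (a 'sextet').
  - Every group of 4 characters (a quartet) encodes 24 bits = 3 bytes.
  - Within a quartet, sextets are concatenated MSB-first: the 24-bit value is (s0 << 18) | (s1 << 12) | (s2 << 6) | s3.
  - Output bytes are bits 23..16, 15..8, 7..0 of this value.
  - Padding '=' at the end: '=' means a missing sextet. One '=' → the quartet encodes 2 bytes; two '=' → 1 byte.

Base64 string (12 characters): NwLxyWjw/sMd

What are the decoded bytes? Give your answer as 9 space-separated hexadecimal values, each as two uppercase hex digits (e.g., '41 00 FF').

After char 0 ('N'=13): chars_in_quartet=1 acc=0xD bytes_emitted=0
After char 1 ('w'=48): chars_in_quartet=2 acc=0x370 bytes_emitted=0
After char 2 ('L'=11): chars_in_quartet=3 acc=0xDC0B bytes_emitted=0
After char 3 ('x'=49): chars_in_quartet=4 acc=0x3702F1 -> emit 37 02 F1, reset; bytes_emitted=3
After char 4 ('y'=50): chars_in_quartet=1 acc=0x32 bytes_emitted=3
After char 5 ('W'=22): chars_in_quartet=2 acc=0xC96 bytes_emitted=3
After char 6 ('j'=35): chars_in_quartet=3 acc=0x325A3 bytes_emitted=3
After char 7 ('w'=48): chars_in_quartet=4 acc=0xC968F0 -> emit C9 68 F0, reset; bytes_emitted=6
After char 8 ('/'=63): chars_in_quartet=1 acc=0x3F bytes_emitted=6
After char 9 ('s'=44): chars_in_quartet=2 acc=0xFEC bytes_emitted=6
After char 10 ('M'=12): chars_in_quartet=3 acc=0x3FB0C bytes_emitted=6
After char 11 ('d'=29): chars_in_quartet=4 acc=0xFEC31D -> emit FE C3 1D, reset; bytes_emitted=9

Answer: 37 02 F1 C9 68 F0 FE C3 1D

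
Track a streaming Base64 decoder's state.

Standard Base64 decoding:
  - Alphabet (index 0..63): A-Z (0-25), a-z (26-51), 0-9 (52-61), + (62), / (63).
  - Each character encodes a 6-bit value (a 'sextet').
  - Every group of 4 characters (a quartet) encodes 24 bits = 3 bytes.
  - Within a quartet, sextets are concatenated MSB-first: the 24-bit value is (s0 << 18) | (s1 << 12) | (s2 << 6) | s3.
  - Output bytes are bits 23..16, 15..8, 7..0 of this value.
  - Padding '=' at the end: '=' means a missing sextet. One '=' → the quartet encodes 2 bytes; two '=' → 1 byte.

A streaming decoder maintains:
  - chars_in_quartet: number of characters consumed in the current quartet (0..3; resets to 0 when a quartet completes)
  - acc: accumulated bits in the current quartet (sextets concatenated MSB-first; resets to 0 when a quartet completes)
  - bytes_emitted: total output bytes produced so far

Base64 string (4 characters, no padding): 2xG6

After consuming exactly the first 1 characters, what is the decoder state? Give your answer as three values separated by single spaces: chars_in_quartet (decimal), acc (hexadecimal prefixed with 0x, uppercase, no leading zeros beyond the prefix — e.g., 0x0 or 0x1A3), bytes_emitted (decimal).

Answer: 1 0x36 0

Derivation:
After char 0 ('2'=54): chars_in_quartet=1 acc=0x36 bytes_emitted=0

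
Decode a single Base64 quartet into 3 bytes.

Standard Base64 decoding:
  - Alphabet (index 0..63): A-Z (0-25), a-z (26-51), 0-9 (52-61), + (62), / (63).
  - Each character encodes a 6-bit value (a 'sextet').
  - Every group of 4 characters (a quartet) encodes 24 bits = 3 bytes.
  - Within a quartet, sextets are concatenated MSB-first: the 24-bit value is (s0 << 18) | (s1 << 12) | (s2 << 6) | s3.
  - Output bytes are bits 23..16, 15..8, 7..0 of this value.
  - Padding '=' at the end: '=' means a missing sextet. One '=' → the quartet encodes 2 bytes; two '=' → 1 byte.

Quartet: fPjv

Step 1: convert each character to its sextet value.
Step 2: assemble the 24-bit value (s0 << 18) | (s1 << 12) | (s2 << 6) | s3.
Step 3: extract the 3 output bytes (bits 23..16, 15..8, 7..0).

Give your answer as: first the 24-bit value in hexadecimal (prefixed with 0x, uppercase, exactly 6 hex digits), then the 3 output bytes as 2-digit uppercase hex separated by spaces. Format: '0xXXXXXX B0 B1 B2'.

Answer: 0x7CF8EF 7C F8 EF

Derivation:
Sextets: f=31, P=15, j=35, v=47
24-bit: (31<<18) | (15<<12) | (35<<6) | 47
      = 0x7C0000 | 0x00F000 | 0x0008C0 | 0x00002F
      = 0x7CF8EF
Bytes: (v>>16)&0xFF=7C, (v>>8)&0xFF=F8, v&0xFF=EF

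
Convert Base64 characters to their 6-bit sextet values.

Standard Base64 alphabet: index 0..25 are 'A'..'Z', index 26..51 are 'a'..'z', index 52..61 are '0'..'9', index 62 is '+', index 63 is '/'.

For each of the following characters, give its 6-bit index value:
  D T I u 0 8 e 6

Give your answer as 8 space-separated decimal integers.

'D': A..Z range, ord('D') − ord('A') = 3
'T': A..Z range, ord('T') − ord('A') = 19
'I': A..Z range, ord('I') − ord('A') = 8
'u': a..z range, 26 + ord('u') − ord('a') = 46
'0': 0..9 range, 52 + ord('0') − ord('0') = 52
'8': 0..9 range, 52 + ord('8') − ord('0') = 60
'e': a..z range, 26 + ord('e') − ord('a') = 30
'6': 0..9 range, 52 + ord('6') − ord('0') = 58

Answer: 3 19 8 46 52 60 30 58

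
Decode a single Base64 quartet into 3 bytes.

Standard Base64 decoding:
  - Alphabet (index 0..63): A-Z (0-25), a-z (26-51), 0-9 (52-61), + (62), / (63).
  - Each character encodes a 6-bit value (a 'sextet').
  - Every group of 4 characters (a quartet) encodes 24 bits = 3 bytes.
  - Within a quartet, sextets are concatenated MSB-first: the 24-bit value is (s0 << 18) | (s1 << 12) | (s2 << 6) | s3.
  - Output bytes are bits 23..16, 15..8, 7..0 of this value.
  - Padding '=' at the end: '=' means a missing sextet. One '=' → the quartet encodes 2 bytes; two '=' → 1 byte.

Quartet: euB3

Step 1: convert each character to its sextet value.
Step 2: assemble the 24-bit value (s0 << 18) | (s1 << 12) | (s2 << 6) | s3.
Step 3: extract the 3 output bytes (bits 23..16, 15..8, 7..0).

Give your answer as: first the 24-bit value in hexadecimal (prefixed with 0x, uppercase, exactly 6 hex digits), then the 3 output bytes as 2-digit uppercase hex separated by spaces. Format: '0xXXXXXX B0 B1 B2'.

Answer: 0x7AE077 7A E0 77

Derivation:
Sextets: e=30, u=46, B=1, 3=55
24-bit: (30<<18) | (46<<12) | (1<<6) | 55
      = 0x780000 | 0x02E000 | 0x000040 | 0x000037
      = 0x7AE077
Bytes: (v>>16)&0xFF=7A, (v>>8)&0xFF=E0, v&0xFF=77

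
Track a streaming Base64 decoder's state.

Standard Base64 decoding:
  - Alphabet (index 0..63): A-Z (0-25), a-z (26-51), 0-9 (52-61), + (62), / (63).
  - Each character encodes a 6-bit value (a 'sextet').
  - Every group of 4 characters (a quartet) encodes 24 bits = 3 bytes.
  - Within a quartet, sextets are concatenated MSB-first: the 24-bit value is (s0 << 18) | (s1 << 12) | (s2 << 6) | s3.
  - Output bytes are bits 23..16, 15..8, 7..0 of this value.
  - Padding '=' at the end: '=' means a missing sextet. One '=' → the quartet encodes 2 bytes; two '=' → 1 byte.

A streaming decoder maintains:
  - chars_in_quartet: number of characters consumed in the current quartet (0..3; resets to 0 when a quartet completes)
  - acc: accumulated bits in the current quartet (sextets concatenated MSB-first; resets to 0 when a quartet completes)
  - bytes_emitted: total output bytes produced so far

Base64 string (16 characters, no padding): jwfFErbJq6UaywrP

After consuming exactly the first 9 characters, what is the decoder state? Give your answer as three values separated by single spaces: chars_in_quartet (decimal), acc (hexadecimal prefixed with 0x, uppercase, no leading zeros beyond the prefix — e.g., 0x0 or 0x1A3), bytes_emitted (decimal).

After char 0 ('j'=35): chars_in_quartet=1 acc=0x23 bytes_emitted=0
After char 1 ('w'=48): chars_in_quartet=2 acc=0x8F0 bytes_emitted=0
After char 2 ('f'=31): chars_in_quartet=3 acc=0x23C1F bytes_emitted=0
After char 3 ('F'=5): chars_in_quartet=4 acc=0x8F07C5 -> emit 8F 07 C5, reset; bytes_emitted=3
After char 4 ('E'=4): chars_in_quartet=1 acc=0x4 bytes_emitted=3
After char 5 ('r'=43): chars_in_quartet=2 acc=0x12B bytes_emitted=3
After char 6 ('b'=27): chars_in_quartet=3 acc=0x4ADB bytes_emitted=3
After char 7 ('J'=9): chars_in_quartet=4 acc=0x12B6C9 -> emit 12 B6 C9, reset; bytes_emitted=6
After char 8 ('q'=42): chars_in_quartet=1 acc=0x2A bytes_emitted=6

Answer: 1 0x2A 6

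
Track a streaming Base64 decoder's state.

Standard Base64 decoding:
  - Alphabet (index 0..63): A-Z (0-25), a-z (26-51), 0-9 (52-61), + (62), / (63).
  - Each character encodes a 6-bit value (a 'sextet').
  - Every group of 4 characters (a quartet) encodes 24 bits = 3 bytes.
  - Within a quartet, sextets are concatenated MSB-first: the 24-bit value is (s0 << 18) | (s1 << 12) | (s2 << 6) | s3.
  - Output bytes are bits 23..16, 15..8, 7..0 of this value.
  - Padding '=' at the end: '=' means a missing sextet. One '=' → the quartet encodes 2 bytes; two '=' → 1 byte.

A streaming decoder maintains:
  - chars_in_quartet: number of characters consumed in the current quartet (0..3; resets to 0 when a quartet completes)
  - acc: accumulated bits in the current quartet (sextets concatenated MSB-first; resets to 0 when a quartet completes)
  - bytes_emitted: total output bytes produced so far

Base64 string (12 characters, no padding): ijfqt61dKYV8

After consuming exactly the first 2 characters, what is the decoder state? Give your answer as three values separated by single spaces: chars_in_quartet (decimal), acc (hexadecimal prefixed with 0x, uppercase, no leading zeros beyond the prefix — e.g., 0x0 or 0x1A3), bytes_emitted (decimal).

Answer: 2 0x8A3 0

Derivation:
After char 0 ('i'=34): chars_in_quartet=1 acc=0x22 bytes_emitted=0
After char 1 ('j'=35): chars_in_quartet=2 acc=0x8A3 bytes_emitted=0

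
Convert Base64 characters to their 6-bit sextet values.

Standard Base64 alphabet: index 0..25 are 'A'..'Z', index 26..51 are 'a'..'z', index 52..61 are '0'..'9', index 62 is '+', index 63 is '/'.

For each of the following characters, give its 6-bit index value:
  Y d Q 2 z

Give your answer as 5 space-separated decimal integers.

Answer: 24 29 16 54 51

Derivation:
'Y': A..Z range, ord('Y') − ord('A') = 24
'd': a..z range, 26 + ord('d') − ord('a') = 29
'Q': A..Z range, ord('Q') − ord('A') = 16
'2': 0..9 range, 52 + ord('2') − ord('0') = 54
'z': a..z range, 26 + ord('z') − ord('a') = 51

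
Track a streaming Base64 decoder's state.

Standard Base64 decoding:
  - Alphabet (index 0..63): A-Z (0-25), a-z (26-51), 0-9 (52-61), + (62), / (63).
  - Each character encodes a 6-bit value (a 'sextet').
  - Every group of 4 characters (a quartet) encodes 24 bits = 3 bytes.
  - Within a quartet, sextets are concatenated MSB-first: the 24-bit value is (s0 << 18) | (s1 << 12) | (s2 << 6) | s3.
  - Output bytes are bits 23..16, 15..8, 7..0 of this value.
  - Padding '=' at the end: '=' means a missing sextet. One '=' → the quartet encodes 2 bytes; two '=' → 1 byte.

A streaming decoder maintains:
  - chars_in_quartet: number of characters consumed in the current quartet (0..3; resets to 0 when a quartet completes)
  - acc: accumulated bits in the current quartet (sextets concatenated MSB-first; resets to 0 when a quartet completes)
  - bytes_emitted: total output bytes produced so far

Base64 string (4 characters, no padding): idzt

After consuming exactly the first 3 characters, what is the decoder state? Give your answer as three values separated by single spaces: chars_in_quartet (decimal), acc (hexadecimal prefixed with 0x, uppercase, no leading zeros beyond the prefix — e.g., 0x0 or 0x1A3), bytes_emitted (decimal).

Answer: 3 0x22773 0

Derivation:
After char 0 ('i'=34): chars_in_quartet=1 acc=0x22 bytes_emitted=0
After char 1 ('d'=29): chars_in_quartet=2 acc=0x89D bytes_emitted=0
After char 2 ('z'=51): chars_in_quartet=3 acc=0x22773 bytes_emitted=0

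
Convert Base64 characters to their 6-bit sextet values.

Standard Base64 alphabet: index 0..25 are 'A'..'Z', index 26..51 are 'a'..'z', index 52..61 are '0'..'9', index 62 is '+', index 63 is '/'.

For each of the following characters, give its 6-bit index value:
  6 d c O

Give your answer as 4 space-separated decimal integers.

Answer: 58 29 28 14

Derivation:
'6': 0..9 range, 52 + ord('6') − ord('0') = 58
'd': a..z range, 26 + ord('d') − ord('a') = 29
'c': a..z range, 26 + ord('c') − ord('a') = 28
'O': A..Z range, ord('O') − ord('A') = 14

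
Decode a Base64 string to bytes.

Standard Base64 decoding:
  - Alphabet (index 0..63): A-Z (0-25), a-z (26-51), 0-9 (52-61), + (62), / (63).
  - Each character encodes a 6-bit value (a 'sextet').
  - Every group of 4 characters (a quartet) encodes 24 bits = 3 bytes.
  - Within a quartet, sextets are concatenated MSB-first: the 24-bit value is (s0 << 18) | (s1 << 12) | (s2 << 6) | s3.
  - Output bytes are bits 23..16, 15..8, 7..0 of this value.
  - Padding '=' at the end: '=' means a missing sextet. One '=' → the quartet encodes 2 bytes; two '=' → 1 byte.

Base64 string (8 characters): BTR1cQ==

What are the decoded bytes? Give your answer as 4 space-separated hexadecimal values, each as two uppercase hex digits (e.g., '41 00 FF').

After char 0 ('B'=1): chars_in_quartet=1 acc=0x1 bytes_emitted=0
After char 1 ('T'=19): chars_in_quartet=2 acc=0x53 bytes_emitted=0
After char 2 ('R'=17): chars_in_quartet=3 acc=0x14D1 bytes_emitted=0
After char 3 ('1'=53): chars_in_quartet=4 acc=0x53475 -> emit 05 34 75, reset; bytes_emitted=3
After char 4 ('c'=28): chars_in_quartet=1 acc=0x1C bytes_emitted=3
After char 5 ('Q'=16): chars_in_quartet=2 acc=0x710 bytes_emitted=3
Padding '==': partial quartet acc=0x710 -> emit 71; bytes_emitted=4

Answer: 05 34 75 71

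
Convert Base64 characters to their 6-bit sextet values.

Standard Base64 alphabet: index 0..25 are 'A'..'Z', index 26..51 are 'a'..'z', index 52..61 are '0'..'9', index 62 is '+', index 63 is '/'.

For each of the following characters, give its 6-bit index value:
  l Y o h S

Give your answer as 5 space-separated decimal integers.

Answer: 37 24 40 33 18

Derivation:
'l': a..z range, 26 + ord('l') − ord('a') = 37
'Y': A..Z range, ord('Y') − ord('A') = 24
'o': a..z range, 26 + ord('o') − ord('a') = 40
'h': a..z range, 26 + ord('h') − ord('a') = 33
'S': A..Z range, ord('S') − ord('A') = 18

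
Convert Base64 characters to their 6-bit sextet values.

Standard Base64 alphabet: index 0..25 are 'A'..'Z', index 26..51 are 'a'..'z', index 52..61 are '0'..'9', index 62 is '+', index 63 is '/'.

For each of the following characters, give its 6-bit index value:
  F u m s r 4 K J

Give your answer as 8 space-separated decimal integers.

Answer: 5 46 38 44 43 56 10 9

Derivation:
'F': A..Z range, ord('F') − ord('A') = 5
'u': a..z range, 26 + ord('u') − ord('a') = 46
'm': a..z range, 26 + ord('m') − ord('a') = 38
's': a..z range, 26 + ord('s') − ord('a') = 44
'r': a..z range, 26 + ord('r') − ord('a') = 43
'4': 0..9 range, 52 + ord('4') − ord('0') = 56
'K': A..Z range, ord('K') − ord('A') = 10
'J': A..Z range, ord('J') − ord('A') = 9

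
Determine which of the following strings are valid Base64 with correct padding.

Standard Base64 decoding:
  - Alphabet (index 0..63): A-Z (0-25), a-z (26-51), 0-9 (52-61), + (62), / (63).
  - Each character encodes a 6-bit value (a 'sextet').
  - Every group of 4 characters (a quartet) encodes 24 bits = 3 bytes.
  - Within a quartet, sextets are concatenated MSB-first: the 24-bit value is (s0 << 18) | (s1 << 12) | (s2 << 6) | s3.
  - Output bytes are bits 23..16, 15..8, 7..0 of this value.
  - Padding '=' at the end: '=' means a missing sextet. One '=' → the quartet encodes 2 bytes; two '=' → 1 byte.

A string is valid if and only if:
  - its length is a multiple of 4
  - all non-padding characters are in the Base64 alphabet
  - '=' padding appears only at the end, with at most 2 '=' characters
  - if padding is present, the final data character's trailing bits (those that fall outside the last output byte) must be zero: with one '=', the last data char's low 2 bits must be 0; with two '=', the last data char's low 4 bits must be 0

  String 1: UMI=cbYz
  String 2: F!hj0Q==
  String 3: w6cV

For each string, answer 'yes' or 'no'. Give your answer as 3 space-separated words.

String 1: 'UMI=cbYz' → invalid (bad char(s): ['=']; '=' in middle)
String 2: 'F!hj0Q==' → invalid (bad char(s): ['!'])
String 3: 'w6cV' → valid

Answer: no no yes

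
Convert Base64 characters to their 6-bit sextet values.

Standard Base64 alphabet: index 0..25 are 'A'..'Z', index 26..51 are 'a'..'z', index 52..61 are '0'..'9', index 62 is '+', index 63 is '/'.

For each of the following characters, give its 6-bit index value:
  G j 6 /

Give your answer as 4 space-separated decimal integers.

'G': A..Z range, ord('G') − ord('A') = 6
'j': a..z range, 26 + ord('j') − ord('a') = 35
'6': 0..9 range, 52 + ord('6') − ord('0') = 58
'/': index 63

Answer: 6 35 58 63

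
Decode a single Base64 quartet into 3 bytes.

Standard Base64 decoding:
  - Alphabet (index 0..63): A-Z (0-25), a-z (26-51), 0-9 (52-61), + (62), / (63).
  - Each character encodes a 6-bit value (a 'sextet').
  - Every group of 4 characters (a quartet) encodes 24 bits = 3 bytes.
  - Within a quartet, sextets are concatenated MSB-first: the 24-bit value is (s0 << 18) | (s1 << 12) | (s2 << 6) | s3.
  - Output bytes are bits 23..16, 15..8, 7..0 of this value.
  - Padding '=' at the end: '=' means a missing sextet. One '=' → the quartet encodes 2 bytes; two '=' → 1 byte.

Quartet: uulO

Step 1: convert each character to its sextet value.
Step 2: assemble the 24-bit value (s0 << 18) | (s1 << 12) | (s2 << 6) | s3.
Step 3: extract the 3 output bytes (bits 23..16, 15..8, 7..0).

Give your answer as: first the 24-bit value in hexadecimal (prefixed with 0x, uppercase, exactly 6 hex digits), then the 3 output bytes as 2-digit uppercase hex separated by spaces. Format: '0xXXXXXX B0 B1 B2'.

Sextets: u=46, u=46, l=37, O=14
24-bit: (46<<18) | (46<<12) | (37<<6) | 14
      = 0xB80000 | 0x02E000 | 0x000940 | 0x00000E
      = 0xBAE94E
Bytes: (v>>16)&0xFF=BA, (v>>8)&0xFF=E9, v&0xFF=4E

Answer: 0xBAE94E BA E9 4E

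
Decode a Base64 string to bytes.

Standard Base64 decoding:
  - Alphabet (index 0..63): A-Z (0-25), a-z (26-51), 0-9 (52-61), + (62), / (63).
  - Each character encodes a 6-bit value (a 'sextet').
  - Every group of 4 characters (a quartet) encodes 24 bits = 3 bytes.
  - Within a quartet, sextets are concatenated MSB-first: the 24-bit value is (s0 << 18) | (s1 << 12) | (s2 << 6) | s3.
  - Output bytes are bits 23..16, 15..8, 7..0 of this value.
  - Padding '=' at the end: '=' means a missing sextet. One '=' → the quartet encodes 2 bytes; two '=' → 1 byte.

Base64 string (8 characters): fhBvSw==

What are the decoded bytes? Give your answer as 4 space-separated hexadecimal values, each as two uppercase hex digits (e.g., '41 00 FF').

Answer: 7E 10 6F 4B

Derivation:
After char 0 ('f'=31): chars_in_quartet=1 acc=0x1F bytes_emitted=0
After char 1 ('h'=33): chars_in_quartet=2 acc=0x7E1 bytes_emitted=0
After char 2 ('B'=1): chars_in_quartet=3 acc=0x1F841 bytes_emitted=0
After char 3 ('v'=47): chars_in_quartet=4 acc=0x7E106F -> emit 7E 10 6F, reset; bytes_emitted=3
After char 4 ('S'=18): chars_in_quartet=1 acc=0x12 bytes_emitted=3
After char 5 ('w'=48): chars_in_quartet=2 acc=0x4B0 bytes_emitted=3
Padding '==': partial quartet acc=0x4B0 -> emit 4B; bytes_emitted=4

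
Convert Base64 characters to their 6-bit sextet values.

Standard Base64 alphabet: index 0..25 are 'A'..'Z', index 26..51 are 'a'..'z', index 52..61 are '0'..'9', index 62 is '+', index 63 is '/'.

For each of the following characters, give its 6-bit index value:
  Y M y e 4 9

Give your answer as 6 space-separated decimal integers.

'Y': A..Z range, ord('Y') − ord('A') = 24
'M': A..Z range, ord('M') − ord('A') = 12
'y': a..z range, 26 + ord('y') − ord('a') = 50
'e': a..z range, 26 + ord('e') − ord('a') = 30
'4': 0..9 range, 52 + ord('4') − ord('0') = 56
'9': 0..9 range, 52 + ord('9') − ord('0') = 61

Answer: 24 12 50 30 56 61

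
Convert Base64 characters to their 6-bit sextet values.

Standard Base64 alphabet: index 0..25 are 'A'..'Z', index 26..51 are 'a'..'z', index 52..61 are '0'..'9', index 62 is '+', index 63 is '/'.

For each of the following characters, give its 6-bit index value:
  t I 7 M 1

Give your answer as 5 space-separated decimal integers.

Answer: 45 8 59 12 53

Derivation:
't': a..z range, 26 + ord('t') − ord('a') = 45
'I': A..Z range, ord('I') − ord('A') = 8
'7': 0..9 range, 52 + ord('7') − ord('0') = 59
'M': A..Z range, ord('M') − ord('A') = 12
'1': 0..9 range, 52 + ord('1') − ord('0') = 53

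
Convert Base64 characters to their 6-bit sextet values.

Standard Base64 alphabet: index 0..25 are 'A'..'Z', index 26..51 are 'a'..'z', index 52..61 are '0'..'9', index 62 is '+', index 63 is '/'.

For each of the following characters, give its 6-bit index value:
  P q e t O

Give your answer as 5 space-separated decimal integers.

Answer: 15 42 30 45 14

Derivation:
'P': A..Z range, ord('P') − ord('A') = 15
'q': a..z range, 26 + ord('q') − ord('a') = 42
'e': a..z range, 26 + ord('e') − ord('a') = 30
't': a..z range, 26 + ord('t') − ord('a') = 45
'O': A..Z range, ord('O') − ord('A') = 14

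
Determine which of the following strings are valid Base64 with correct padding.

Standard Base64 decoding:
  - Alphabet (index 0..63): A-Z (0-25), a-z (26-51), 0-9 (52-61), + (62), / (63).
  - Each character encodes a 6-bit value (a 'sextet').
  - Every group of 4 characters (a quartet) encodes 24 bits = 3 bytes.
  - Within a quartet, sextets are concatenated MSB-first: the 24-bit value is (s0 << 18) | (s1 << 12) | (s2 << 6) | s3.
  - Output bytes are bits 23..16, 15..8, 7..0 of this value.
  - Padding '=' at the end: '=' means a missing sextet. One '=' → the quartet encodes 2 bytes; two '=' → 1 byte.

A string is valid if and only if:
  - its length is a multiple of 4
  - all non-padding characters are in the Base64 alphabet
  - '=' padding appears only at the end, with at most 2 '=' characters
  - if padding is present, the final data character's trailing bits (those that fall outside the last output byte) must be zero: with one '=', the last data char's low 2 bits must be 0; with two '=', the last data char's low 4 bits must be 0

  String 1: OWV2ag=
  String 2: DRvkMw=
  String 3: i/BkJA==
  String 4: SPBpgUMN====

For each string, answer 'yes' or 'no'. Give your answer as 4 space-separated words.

Answer: no no yes no

Derivation:
String 1: 'OWV2ag=' → invalid (len=7 not mult of 4)
String 2: 'DRvkMw=' → invalid (len=7 not mult of 4)
String 3: 'i/BkJA==' → valid
String 4: 'SPBpgUMN====' → invalid (4 pad chars (max 2))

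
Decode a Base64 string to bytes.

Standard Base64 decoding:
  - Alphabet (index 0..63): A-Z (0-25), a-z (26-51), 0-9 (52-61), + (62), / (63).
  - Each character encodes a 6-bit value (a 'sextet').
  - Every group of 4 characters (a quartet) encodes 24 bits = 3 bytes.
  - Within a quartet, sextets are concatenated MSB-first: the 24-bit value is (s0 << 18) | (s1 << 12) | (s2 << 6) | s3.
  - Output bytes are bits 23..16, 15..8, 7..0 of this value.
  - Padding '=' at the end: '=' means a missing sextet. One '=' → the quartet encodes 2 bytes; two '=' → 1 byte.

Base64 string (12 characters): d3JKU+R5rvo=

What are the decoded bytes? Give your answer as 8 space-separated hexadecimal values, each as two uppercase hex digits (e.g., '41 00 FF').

After char 0 ('d'=29): chars_in_quartet=1 acc=0x1D bytes_emitted=0
After char 1 ('3'=55): chars_in_quartet=2 acc=0x777 bytes_emitted=0
After char 2 ('J'=9): chars_in_quartet=3 acc=0x1DDC9 bytes_emitted=0
After char 3 ('K'=10): chars_in_quartet=4 acc=0x77724A -> emit 77 72 4A, reset; bytes_emitted=3
After char 4 ('U'=20): chars_in_quartet=1 acc=0x14 bytes_emitted=3
After char 5 ('+'=62): chars_in_quartet=2 acc=0x53E bytes_emitted=3
After char 6 ('R'=17): chars_in_quartet=3 acc=0x14F91 bytes_emitted=3
After char 7 ('5'=57): chars_in_quartet=4 acc=0x53E479 -> emit 53 E4 79, reset; bytes_emitted=6
After char 8 ('r'=43): chars_in_quartet=1 acc=0x2B bytes_emitted=6
After char 9 ('v'=47): chars_in_quartet=2 acc=0xAEF bytes_emitted=6
After char 10 ('o'=40): chars_in_quartet=3 acc=0x2BBE8 bytes_emitted=6
Padding '=': partial quartet acc=0x2BBE8 -> emit AE FA; bytes_emitted=8

Answer: 77 72 4A 53 E4 79 AE FA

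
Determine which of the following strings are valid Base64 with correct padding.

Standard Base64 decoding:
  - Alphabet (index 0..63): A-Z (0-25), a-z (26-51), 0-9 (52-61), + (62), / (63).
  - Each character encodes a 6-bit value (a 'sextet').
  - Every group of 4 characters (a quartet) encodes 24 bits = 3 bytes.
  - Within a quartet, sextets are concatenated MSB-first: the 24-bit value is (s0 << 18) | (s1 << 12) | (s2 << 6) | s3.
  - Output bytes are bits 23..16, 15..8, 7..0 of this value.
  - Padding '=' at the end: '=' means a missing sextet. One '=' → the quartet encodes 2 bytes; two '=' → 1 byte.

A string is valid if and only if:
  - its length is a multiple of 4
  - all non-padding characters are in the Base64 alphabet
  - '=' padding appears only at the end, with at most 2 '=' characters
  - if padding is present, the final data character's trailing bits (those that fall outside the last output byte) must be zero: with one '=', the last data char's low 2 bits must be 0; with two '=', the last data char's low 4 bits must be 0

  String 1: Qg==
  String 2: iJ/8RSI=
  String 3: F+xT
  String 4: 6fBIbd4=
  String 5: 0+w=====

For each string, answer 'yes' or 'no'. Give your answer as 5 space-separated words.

String 1: 'Qg==' → valid
String 2: 'iJ/8RSI=' → valid
String 3: 'F+xT' → valid
String 4: '6fBIbd4=' → valid
String 5: '0+w=====' → invalid (5 pad chars (max 2))

Answer: yes yes yes yes no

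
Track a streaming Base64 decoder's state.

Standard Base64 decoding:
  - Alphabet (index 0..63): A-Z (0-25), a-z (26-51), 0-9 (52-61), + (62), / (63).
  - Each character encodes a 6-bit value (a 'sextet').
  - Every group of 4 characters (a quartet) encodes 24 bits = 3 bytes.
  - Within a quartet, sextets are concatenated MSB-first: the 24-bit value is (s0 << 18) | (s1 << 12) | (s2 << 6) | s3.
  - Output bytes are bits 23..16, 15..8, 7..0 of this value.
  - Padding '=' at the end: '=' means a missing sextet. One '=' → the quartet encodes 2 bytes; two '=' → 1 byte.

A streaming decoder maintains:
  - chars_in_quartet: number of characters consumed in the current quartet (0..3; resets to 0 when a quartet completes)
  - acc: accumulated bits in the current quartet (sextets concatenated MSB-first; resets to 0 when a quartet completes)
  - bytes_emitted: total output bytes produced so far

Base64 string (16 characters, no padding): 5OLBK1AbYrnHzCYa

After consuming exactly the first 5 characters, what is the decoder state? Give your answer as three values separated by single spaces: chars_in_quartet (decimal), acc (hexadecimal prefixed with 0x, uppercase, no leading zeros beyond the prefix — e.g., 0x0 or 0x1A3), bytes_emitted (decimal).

Answer: 1 0xA 3

Derivation:
After char 0 ('5'=57): chars_in_quartet=1 acc=0x39 bytes_emitted=0
After char 1 ('O'=14): chars_in_quartet=2 acc=0xE4E bytes_emitted=0
After char 2 ('L'=11): chars_in_quartet=3 acc=0x3938B bytes_emitted=0
After char 3 ('B'=1): chars_in_quartet=4 acc=0xE4E2C1 -> emit E4 E2 C1, reset; bytes_emitted=3
After char 4 ('K'=10): chars_in_quartet=1 acc=0xA bytes_emitted=3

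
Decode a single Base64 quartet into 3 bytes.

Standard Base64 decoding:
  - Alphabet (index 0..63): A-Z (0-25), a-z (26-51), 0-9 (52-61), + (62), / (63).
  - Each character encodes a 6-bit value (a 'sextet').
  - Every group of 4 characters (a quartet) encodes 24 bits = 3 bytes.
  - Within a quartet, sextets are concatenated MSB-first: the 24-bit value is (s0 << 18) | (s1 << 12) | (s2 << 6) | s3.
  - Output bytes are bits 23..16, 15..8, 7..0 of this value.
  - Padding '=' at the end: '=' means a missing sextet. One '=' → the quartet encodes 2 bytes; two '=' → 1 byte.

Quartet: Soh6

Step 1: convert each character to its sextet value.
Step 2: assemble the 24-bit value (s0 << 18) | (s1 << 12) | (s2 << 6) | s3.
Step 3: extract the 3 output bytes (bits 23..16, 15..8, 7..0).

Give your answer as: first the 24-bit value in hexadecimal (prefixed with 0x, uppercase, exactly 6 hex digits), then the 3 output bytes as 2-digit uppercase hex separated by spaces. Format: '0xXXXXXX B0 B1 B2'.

Sextets: S=18, o=40, h=33, 6=58
24-bit: (18<<18) | (40<<12) | (33<<6) | 58
      = 0x480000 | 0x028000 | 0x000840 | 0x00003A
      = 0x4A887A
Bytes: (v>>16)&0xFF=4A, (v>>8)&0xFF=88, v&0xFF=7A

Answer: 0x4A887A 4A 88 7A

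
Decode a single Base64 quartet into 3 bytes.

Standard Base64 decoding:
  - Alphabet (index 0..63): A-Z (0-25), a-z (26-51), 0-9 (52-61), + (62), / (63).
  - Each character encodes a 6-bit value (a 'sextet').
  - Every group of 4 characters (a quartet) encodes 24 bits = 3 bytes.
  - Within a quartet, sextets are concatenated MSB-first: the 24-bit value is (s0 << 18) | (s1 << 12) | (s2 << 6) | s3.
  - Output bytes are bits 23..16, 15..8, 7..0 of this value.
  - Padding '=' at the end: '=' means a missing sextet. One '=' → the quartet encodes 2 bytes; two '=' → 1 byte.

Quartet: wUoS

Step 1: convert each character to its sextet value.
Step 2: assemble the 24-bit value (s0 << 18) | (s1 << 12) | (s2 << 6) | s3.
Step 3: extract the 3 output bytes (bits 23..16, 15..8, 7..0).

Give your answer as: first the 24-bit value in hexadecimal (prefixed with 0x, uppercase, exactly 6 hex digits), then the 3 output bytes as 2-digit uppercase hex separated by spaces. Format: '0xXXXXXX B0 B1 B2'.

Sextets: w=48, U=20, o=40, S=18
24-bit: (48<<18) | (20<<12) | (40<<6) | 18
      = 0xC00000 | 0x014000 | 0x000A00 | 0x000012
      = 0xC14A12
Bytes: (v>>16)&0xFF=C1, (v>>8)&0xFF=4A, v&0xFF=12

Answer: 0xC14A12 C1 4A 12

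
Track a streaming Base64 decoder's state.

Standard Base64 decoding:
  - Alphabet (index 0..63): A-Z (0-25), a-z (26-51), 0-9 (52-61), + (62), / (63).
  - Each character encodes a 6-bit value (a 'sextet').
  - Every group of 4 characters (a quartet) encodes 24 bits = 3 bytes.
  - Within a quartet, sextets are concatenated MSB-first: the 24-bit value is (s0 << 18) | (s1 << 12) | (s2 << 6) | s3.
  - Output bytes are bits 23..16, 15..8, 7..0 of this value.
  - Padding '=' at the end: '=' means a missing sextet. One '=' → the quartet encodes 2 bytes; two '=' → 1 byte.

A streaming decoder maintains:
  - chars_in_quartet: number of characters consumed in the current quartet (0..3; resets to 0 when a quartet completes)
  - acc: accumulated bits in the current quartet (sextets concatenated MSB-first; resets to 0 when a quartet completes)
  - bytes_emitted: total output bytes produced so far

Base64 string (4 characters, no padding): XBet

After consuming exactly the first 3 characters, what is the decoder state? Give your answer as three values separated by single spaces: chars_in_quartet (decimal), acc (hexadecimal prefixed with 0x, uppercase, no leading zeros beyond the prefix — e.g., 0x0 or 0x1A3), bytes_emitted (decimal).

After char 0 ('X'=23): chars_in_quartet=1 acc=0x17 bytes_emitted=0
After char 1 ('B'=1): chars_in_quartet=2 acc=0x5C1 bytes_emitted=0
After char 2 ('e'=30): chars_in_quartet=3 acc=0x1705E bytes_emitted=0

Answer: 3 0x1705E 0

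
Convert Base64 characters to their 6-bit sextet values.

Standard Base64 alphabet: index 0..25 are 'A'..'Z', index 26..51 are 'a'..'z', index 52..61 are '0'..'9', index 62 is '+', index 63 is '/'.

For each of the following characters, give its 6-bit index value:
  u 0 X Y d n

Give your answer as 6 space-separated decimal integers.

Answer: 46 52 23 24 29 39

Derivation:
'u': a..z range, 26 + ord('u') − ord('a') = 46
'0': 0..9 range, 52 + ord('0') − ord('0') = 52
'X': A..Z range, ord('X') − ord('A') = 23
'Y': A..Z range, ord('Y') − ord('A') = 24
'd': a..z range, 26 + ord('d') − ord('a') = 29
'n': a..z range, 26 + ord('n') − ord('a') = 39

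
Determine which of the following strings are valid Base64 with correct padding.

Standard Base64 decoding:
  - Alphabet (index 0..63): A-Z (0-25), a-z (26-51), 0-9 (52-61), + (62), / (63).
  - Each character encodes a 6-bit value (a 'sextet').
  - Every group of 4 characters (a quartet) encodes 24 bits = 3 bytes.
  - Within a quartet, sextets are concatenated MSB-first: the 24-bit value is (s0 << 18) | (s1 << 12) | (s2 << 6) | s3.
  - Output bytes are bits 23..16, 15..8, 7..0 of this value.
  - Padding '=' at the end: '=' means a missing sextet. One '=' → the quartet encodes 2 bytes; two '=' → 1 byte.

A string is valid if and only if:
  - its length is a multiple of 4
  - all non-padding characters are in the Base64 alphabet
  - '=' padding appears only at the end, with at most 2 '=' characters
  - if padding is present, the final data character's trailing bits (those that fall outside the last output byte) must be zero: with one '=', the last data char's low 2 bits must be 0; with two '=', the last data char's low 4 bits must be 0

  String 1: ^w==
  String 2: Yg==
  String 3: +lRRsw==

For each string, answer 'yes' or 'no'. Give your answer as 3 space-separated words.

Answer: no yes yes

Derivation:
String 1: '^w==' → invalid (bad char(s): ['^'])
String 2: 'Yg==' → valid
String 3: '+lRRsw==' → valid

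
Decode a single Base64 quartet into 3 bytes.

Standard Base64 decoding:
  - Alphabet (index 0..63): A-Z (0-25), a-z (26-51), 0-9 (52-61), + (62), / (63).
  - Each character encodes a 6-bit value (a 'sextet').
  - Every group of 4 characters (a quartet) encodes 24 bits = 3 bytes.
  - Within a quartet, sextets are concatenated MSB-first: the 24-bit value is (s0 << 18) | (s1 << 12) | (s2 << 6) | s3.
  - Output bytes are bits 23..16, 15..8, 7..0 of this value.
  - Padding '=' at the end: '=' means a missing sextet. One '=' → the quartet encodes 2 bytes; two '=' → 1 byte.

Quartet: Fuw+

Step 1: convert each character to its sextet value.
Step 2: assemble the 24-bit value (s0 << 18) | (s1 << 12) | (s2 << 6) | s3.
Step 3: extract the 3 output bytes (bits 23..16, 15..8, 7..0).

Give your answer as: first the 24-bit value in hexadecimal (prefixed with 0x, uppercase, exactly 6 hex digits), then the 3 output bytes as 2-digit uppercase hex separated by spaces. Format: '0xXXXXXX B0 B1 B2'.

Answer: 0x16EC3E 16 EC 3E

Derivation:
Sextets: F=5, u=46, w=48, +=62
24-bit: (5<<18) | (46<<12) | (48<<6) | 62
      = 0x140000 | 0x02E000 | 0x000C00 | 0x00003E
      = 0x16EC3E
Bytes: (v>>16)&0xFF=16, (v>>8)&0xFF=EC, v&0xFF=3E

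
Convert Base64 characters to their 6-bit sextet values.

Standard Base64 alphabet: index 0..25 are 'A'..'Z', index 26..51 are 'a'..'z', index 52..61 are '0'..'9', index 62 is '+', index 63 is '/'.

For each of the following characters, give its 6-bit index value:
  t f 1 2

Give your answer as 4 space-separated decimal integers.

't': a..z range, 26 + ord('t') − ord('a') = 45
'f': a..z range, 26 + ord('f') − ord('a') = 31
'1': 0..9 range, 52 + ord('1') − ord('0') = 53
'2': 0..9 range, 52 + ord('2') − ord('0') = 54

Answer: 45 31 53 54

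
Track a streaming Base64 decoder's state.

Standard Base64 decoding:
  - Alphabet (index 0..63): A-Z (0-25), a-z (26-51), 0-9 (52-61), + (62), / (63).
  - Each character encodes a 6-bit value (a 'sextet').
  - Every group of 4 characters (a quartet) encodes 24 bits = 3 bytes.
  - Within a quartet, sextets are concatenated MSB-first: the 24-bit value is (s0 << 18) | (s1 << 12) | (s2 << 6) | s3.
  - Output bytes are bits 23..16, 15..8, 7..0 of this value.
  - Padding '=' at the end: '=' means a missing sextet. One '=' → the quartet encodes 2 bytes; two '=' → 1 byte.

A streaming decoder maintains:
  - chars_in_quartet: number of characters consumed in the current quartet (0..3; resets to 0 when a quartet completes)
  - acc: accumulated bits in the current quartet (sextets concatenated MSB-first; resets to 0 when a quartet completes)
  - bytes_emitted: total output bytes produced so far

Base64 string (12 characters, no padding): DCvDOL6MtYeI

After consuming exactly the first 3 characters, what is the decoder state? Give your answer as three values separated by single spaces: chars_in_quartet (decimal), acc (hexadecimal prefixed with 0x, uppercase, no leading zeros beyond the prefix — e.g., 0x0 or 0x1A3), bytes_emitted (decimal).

After char 0 ('D'=3): chars_in_quartet=1 acc=0x3 bytes_emitted=0
After char 1 ('C'=2): chars_in_quartet=2 acc=0xC2 bytes_emitted=0
After char 2 ('v'=47): chars_in_quartet=3 acc=0x30AF bytes_emitted=0

Answer: 3 0x30AF 0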